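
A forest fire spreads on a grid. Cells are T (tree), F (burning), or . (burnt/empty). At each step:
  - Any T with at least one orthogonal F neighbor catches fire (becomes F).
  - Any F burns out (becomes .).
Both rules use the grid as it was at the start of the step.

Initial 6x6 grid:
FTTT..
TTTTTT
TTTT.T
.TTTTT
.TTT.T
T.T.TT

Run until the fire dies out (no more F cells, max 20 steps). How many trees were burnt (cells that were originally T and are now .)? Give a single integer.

Step 1: +2 fires, +1 burnt (F count now 2)
Step 2: +3 fires, +2 burnt (F count now 3)
Step 3: +3 fires, +3 burnt (F count now 3)
Step 4: +3 fires, +3 burnt (F count now 3)
Step 5: +4 fires, +3 burnt (F count now 4)
Step 6: +3 fires, +4 burnt (F count now 3)
Step 7: +4 fires, +3 burnt (F count now 4)
Step 8: +1 fires, +4 burnt (F count now 1)
Step 9: +1 fires, +1 burnt (F count now 1)
Step 10: +1 fires, +1 burnt (F count now 1)
Step 11: +1 fires, +1 burnt (F count now 1)
Step 12: +0 fires, +1 burnt (F count now 0)
Fire out after step 12
Initially T: 27, now '.': 35
Total burnt (originally-T cells now '.'): 26

Answer: 26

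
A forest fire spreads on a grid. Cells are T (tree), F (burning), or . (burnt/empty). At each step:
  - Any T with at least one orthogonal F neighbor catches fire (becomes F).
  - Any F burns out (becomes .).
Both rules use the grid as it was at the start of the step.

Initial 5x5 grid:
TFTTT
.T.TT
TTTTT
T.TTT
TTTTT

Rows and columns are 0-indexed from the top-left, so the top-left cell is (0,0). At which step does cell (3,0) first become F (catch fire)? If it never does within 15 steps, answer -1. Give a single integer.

Step 1: cell (3,0)='T' (+3 fires, +1 burnt)
Step 2: cell (3,0)='T' (+2 fires, +3 burnt)
Step 3: cell (3,0)='T' (+4 fires, +2 burnt)
Step 4: cell (3,0)='F' (+4 fires, +4 burnt)
  -> target ignites at step 4
Step 5: cell (3,0)='.' (+4 fires, +4 burnt)
Step 6: cell (3,0)='.' (+3 fires, +4 burnt)
Step 7: cell (3,0)='.' (+1 fires, +3 burnt)
Step 8: cell (3,0)='.' (+0 fires, +1 burnt)
  fire out at step 8

4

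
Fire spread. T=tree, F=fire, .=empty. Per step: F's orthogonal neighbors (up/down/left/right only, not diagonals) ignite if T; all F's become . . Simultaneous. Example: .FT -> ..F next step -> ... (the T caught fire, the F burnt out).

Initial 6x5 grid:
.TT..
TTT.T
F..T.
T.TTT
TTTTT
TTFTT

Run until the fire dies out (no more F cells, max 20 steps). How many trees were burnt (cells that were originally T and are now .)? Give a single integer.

Step 1: +5 fires, +2 burnt (F count now 5)
Step 2: +7 fires, +5 burnt (F count now 7)
Step 3: +4 fires, +7 burnt (F count now 4)
Step 4: +3 fires, +4 burnt (F count now 3)
Step 5: +0 fires, +3 burnt (F count now 0)
Fire out after step 5
Initially T: 20, now '.': 29
Total burnt (originally-T cells now '.'): 19

Answer: 19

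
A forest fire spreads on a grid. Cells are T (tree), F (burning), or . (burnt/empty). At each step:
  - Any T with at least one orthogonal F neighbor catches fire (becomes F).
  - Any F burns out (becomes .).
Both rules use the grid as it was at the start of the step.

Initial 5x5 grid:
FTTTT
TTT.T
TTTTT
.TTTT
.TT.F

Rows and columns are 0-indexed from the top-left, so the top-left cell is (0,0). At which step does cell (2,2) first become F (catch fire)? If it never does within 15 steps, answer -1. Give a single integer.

Step 1: cell (2,2)='T' (+3 fires, +2 burnt)
Step 2: cell (2,2)='T' (+5 fires, +3 burnt)
Step 3: cell (2,2)='T' (+6 fires, +5 burnt)
Step 4: cell (2,2)='F' (+4 fires, +6 burnt)
  -> target ignites at step 4
Step 5: cell (2,2)='.' (+1 fires, +4 burnt)
Step 6: cell (2,2)='.' (+0 fires, +1 burnt)
  fire out at step 6

4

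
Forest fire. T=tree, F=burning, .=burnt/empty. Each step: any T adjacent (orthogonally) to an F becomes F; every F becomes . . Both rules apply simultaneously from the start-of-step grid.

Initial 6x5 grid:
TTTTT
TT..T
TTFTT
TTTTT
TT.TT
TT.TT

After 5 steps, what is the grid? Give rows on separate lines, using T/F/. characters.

Step 1: 3 trees catch fire, 1 burn out
  TTTTT
  TT..T
  TF.FT
  TTFTT
  TT.TT
  TT.TT
Step 2: 5 trees catch fire, 3 burn out
  TTTTT
  TF..T
  F...F
  TF.FT
  TT.TT
  TT.TT
Step 3: 7 trees catch fire, 5 burn out
  TFTTT
  F...F
  .....
  F...F
  TF.FT
  TT.TT
Step 4: 7 trees catch fire, 7 burn out
  F.FTF
  .....
  .....
  .....
  F...F
  TF.FT
Step 5: 3 trees catch fire, 7 burn out
  ...F.
  .....
  .....
  .....
  .....
  F...F

...F.
.....
.....
.....
.....
F...F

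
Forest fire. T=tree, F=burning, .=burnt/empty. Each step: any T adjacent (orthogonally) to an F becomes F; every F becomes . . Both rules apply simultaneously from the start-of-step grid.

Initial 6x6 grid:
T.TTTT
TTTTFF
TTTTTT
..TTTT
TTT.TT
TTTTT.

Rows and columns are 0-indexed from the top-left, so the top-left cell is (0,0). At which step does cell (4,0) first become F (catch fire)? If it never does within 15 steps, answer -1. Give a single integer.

Step 1: cell (4,0)='T' (+5 fires, +2 burnt)
Step 2: cell (4,0)='T' (+5 fires, +5 burnt)
Step 3: cell (4,0)='T' (+6 fires, +5 burnt)
Step 4: cell (4,0)='T' (+4 fires, +6 burnt)
Step 5: cell (4,0)='T' (+4 fires, +4 burnt)
Step 6: cell (4,0)='T' (+2 fires, +4 burnt)
Step 7: cell (4,0)='F' (+2 fires, +2 burnt)
  -> target ignites at step 7
Step 8: cell (4,0)='.' (+1 fires, +2 burnt)
Step 9: cell (4,0)='.' (+0 fires, +1 burnt)
  fire out at step 9

7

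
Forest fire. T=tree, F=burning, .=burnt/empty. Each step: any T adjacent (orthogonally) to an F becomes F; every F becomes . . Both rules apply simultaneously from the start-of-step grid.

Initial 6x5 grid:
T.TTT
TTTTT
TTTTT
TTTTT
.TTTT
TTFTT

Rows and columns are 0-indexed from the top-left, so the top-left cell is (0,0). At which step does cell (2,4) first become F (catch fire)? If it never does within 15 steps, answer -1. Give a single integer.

Step 1: cell (2,4)='T' (+3 fires, +1 burnt)
Step 2: cell (2,4)='T' (+5 fires, +3 burnt)
Step 3: cell (2,4)='T' (+4 fires, +5 burnt)
Step 4: cell (2,4)='T' (+5 fires, +4 burnt)
Step 5: cell (2,4)='F' (+5 fires, +5 burnt)
  -> target ignites at step 5
Step 6: cell (2,4)='.' (+3 fires, +5 burnt)
Step 7: cell (2,4)='.' (+2 fires, +3 burnt)
Step 8: cell (2,4)='.' (+0 fires, +2 burnt)
  fire out at step 8

5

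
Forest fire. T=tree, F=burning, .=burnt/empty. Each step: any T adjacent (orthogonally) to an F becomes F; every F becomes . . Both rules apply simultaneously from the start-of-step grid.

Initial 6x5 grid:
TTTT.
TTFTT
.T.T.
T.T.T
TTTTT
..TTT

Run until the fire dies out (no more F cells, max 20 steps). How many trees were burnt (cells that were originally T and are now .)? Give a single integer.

Answer: 10

Derivation:
Step 1: +3 fires, +1 burnt (F count now 3)
Step 2: +6 fires, +3 burnt (F count now 6)
Step 3: +1 fires, +6 burnt (F count now 1)
Step 4: +0 fires, +1 burnt (F count now 0)
Fire out after step 4
Initially T: 21, now '.': 19
Total burnt (originally-T cells now '.'): 10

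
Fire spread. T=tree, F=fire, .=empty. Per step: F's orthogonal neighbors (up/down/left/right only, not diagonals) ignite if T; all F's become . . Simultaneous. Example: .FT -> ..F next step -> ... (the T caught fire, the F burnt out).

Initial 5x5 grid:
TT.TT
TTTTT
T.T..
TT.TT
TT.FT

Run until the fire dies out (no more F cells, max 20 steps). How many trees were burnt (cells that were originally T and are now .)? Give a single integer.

Step 1: +2 fires, +1 burnt (F count now 2)
Step 2: +1 fires, +2 burnt (F count now 1)
Step 3: +0 fires, +1 burnt (F count now 0)
Fire out after step 3
Initially T: 18, now '.': 10
Total burnt (originally-T cells now '.'): 3

Answer: 3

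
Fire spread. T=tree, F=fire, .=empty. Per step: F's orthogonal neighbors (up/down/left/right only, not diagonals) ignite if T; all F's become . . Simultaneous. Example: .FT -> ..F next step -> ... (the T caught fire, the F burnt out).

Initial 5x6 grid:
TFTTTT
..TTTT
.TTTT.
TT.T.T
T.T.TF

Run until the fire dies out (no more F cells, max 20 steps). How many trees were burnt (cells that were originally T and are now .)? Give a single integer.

Step 1: +4 fires, +2 burnt (F count now 4)
Step 2: +2 fires, +4 burnt (F count now 2)
Step 3: +3 fires, +2 burnt (F count now 3)
Step 4: +4 fires, +3 burnt (F count now 4)
Step 5: +4 fires, +4 burnt (F count now 4)
Step 6: +1 fires, +4 burnt (F count now 1)
Step 7: +1 fires, +1 burnt (F count now 1)
Step 8: +0 fires, +1 burnt (F count now 0)
Fire out after step 8
Initially T: 20, now '.': 29
Total burnt (originally-T cells now '.'): 19

Answer: 19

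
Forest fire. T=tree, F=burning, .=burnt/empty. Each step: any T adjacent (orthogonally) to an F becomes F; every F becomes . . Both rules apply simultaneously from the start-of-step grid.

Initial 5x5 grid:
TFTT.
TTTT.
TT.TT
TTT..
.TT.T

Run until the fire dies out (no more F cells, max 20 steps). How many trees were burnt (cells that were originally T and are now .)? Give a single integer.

Step 1: +3 fires, +1 burnt (F count now 3)
Step 2: +4 fires, +3 burnt (F count now 4)
Step 3: +3 fires, +4 burnt (F count now 3)
Step 4: +4 fires, +3 burnt (F count now 4)
Step 5: +2 fires, +4 burnt (F count now 2)
Step 6: +0 fires, +2 burnt (F count now 0)
Fire out after step 6
Initially T: 17, now '.': 24
Total burnt (originally-T cells now '.'): 16

Answer: 16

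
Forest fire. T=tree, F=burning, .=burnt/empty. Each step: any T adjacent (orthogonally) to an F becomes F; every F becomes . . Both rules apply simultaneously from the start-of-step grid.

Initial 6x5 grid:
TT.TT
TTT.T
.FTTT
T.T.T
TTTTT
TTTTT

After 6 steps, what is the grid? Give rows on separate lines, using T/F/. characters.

Step 1: 2 trees catch fire, 1 burn out
  TT.TT
  TFT.T
  ..FTT
  T.T.T
  TTTTT
  TTTTT
Step 2: 5 trees catch fire, 2 burn out
  TF.TT
  F.F.T
  ...FT
  T.F.T
  TTTTT
  TTTTT
Step 3: 3 trees catch fire, 5 burn out
  F..TT
  ....T
  ....F
  T...T
  TTFTT
  TTTTT
Step 4: 5 trees catch fire, 3 burn out
  ...TT
  ....F
  .....
  T...F
  TF.FT
  TTFTT
Step 5: 5 trees catch fire, 5 burn out
  ...TF
  .....
  .....
  T....
  F...F
  TF.FT
Step 6: 4 trees catch fire, 5 burn out
  ...F.
  .....
  .....
  F....
  .....
  F...F

...F.
.....
.....
F....
.....
F...F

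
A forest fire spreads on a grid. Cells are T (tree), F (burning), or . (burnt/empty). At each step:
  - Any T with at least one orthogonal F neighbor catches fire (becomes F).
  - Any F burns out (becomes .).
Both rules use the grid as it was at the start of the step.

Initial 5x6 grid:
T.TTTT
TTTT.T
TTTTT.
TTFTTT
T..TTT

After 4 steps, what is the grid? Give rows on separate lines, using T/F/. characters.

Step 1: 3 trees catch fire, 1 burn out
  T.TTTT
  TTTT.T
  TTFTT.
  TF.FTT
  T..TTT
Step 2: 6 trees catch fire, 3 burn out
  T.TTTT
  TTFT.T
  TF.FT.
  F...FT
  T..FTT
Step 3: 8 trees catch fire, 6 burn out
  T.FTTT
  TF.F.T
  F...F.
  .....F
  F...FT
Step 4: 3 trees catch fire, 8 burn out
  T..FTT
  F....T
  ......
  ......
  .....F

T..FTT
F....T
......
......
.....F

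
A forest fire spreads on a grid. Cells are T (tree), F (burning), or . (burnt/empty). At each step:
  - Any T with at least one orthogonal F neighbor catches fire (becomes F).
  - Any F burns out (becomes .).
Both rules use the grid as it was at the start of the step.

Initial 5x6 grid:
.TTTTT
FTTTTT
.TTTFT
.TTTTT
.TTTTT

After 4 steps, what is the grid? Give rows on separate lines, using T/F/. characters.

Step 1: 5 trees catch fire, 2 burn out
  .TTTTT
  .FTTFT
  .TTF.F
  .TTTFT
  .TTTTT
Step 2: 10 trees catch fire, 5 burn out
  .FTTFT
  ..FF.F
  .FF...
  .TTF.F
  .TTTFT
Step 3: 7 trees catch fire, 10 burn out
  ..FF.F
  ......
  ......
  .FF...
  .TTF.F
Step 4: 2 trees catch fire, 7 burn out
  ......
  ......
  ......
  ......
  .FF...

......
......
......
......
.FF...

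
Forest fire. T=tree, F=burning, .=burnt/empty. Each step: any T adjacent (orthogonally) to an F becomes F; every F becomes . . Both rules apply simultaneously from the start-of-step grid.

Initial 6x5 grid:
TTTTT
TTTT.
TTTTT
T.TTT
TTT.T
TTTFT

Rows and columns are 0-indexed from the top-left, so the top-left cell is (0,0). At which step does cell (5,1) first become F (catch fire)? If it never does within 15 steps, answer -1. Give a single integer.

Step 1: cell (5,1)='T' (+2 fires, +1 burnt)
Step 2: cell (5,1)='F' (+3 fires, +2 burnt)
  -> target ignites at step 2
Step 3: cell (5,1)='.' (+4 fires, +3 burnt)
Step 4: cell (5,1)='.' (+4 fires, +4 burnt)
Step 5: cell (5,1)='.' (+4 fires, +4 burnt)
Step 6: cell (5,1)='.' (+4 fires, +4 burnt)
Step 7: cell (5,1)='.' (+3 fires, +4 burnt)
Step 8: cell (5,1)='.' (+2 fires, +3 burnt)
Step 9: cell (5,1)='.' (+0 fires, +2 burnt)
  fire out at step 9

2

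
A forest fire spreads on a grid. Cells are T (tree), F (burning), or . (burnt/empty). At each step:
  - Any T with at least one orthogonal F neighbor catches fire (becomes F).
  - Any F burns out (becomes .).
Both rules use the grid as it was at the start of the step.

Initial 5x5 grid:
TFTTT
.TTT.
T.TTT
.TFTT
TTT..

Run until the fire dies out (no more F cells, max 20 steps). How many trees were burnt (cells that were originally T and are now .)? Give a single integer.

Answer: 16

Derivation:
Step 1: +7 fires, +2 burnt (F count now 7)
Step 2: +5 fires, +7 burnt (F count now 5)
Step 3: +4 fires, +5 burnt (F count now 4)
Step 4: +0 fires, +4 burnt (F count now 0)
Fire out after step 4
Initially T: 17, now '.': 24
Total burnt (originally-T cells now '.'): 16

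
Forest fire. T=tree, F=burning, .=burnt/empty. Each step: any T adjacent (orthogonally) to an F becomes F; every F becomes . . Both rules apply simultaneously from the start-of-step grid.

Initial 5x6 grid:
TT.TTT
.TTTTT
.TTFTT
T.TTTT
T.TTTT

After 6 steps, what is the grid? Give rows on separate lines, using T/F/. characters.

Step 1: 4 trees catch fire, 1 burn out
  TT.TTT
  .TTFTT
  .TF.FT
  T.TFTT
  T.TTTT
Step 2: 8 trees catch fire, 4 burn out
  TT.FTT
  .TF.FT
  .F...F
  T.F.FT
  T.TFTT
Step 3: 6 trees catch fire, 8 burn out
  TT..FT
  .F...F
  ......
  T....F
  T.F.FT
Step 4: 3 trees catch fire, 6 burn out
  TF...F
  ......
  ......
  T.....
  T....F
Step 5: 1 trees catch fire, 3 burn out
  F.....
  ......
  ......
  T.....
  T.....
Step 6: 0 trees catch fire, 1 burn out
  ......
  ......
  ......
  T.....
  T.....

......
......
......
T.....
T.....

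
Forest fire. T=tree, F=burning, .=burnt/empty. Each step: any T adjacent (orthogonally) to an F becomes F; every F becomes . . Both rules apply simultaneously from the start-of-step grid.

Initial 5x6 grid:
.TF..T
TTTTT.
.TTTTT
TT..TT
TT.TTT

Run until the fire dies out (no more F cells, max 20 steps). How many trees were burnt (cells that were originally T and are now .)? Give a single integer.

Answer: 20

Derivation:
Step 1: +2 fires, +1 burnt (F count now 2)
Step 2: +3 fires, +2 burnt (F count now 3)
Step 3: +4 fires, +3 burnt (F count now 4)
Step 4: +2 fires, +4 burnt (F count now 2)
Step 5: +4 fires, +2 burnt (F count now 4)
Step 6: +3 fires, +4 burnt (F count now 3)
Step 7: +2 fires, +3 burnt (F count now 2)
Step 8: +0 fires, +2 burnt (F count now 0)
Fire out after step 8
Initially T: 21, now '.': 29
Total burnt (originally-T cells now '.'): 20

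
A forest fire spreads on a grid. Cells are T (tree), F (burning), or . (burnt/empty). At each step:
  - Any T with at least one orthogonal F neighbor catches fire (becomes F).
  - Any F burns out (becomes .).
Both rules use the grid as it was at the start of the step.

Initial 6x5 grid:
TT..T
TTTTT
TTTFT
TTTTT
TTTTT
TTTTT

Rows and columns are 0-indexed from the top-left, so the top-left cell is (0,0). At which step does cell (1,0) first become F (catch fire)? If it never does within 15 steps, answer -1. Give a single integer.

Step 1: cell (1,0)='T' (+4 fires, +1 burnt)
Step 2: cell (1,0)='T' (+6 fires, +4 burnt)
Step 3: cell (1,0)='T' (+7 fires, +6 burnt)
Step 4: cell (1,0)='F' (+6 fires, +7 burnt)
  -> target ignites at step 4
Step 5: cell (1,0)='.' (+3 fires, +6 burnt)
Step 6: cell (1,0)='.' (+1 fires, +3 burnt)
Step 7: cell (1,0)='.' (+0 fires, +1 burnt)
  fire out at step 7

4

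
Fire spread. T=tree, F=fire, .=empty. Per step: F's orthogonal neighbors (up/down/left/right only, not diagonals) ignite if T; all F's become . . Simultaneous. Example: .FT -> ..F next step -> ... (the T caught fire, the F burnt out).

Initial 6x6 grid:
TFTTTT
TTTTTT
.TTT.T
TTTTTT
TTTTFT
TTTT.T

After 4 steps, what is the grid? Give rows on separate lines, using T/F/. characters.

Step 1: 6 trees catch fire, 2 burn out
  F.FTTT
  TFTTTT
  .TTT.T
  TTTTFT
  TTTF.F
  TTTT.T
Step 2: 9 trees catch fire, 6 burn out
  ...FTT
  F.FTTT
  .FTT.T
  TTTF.F
  TTF...
  TTTF.F
Step 3: 9 trees catch fire, 9 burn out
  ....FT
  ...FTT
  ..FF.F
  TFF...
  TF....
  TTF...
Step 4: 6 trees catch fire, 9 burn out
  .....F
  ....FF
  ......
  F.....
  F.....
  TF....

.....F
....FF
......
F.....
F.....
TF....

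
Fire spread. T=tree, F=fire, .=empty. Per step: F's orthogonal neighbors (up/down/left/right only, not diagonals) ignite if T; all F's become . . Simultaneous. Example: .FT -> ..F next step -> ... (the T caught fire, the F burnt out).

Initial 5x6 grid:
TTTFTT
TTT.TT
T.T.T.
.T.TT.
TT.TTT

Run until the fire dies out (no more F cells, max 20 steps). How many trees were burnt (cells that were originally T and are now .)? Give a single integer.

Answer: 18

Derivation:
Step 1: +2 fires, +1 burnt (F count now 2)
Step 2: +4 fires, +2 burnt (F count now 4)
Step 3: +5 fires, +4 burnt (F count now 5)
Step 4: +2 fires, +5 burnt (F count now 2)
Step 5: +3 fires, +2 burnt (F count now 3)
Step 6: +2 fires, +3 burnt (F count now 2)
Step 7: +0 fires, +2 burnt (F count now 0)
Fire out after step 7
Initially T: 21, now '.': 27
Total burnt (originally-T cells now '.'): 18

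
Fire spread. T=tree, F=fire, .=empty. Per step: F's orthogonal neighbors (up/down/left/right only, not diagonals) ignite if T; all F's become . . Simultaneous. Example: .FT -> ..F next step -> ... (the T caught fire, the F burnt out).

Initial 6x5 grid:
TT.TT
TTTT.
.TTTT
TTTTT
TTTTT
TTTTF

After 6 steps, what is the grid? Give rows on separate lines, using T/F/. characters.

Step 1: 2 trees catch fire, 1 burn out
  TT.TT
  TTTT.
  .TTTT
  TTTTT
  TTTTF
  TTTF.
Step 2: 3 trees catch fire, 2 burn out
  TT.TT
  TTTT.
  .TTTT
  TTTTF
  TTTF.
  TTF..
Step 3: 4 trees catch fire, 3 burn out
  TT.TT
  TTTT.
  .TTTF
  TTTF.
  TTF..
  TF...
Step 4: 4 trees catch fire, 4 burn out
  TT.TT
  TTTT.
  .TTF.
  TTF..
  TF...
  F....
Step 5: 4 trees catch fire, 4 burn out
  TT.TT
  TTTF.
  .TF..
  TF...
  F....
  .....
Step 6: 4 trees catch fire, 4 burn out
  TT.FT
  TTF..
  .F...
  F....
  .....
  .....

TT.FT
TTF..
.F...
F....
.....
.....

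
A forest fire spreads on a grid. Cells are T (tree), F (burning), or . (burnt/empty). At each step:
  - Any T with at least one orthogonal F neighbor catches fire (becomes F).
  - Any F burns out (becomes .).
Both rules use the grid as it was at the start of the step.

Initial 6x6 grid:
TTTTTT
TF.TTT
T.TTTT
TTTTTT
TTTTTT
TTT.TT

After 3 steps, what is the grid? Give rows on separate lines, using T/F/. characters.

Step 1: 2 trees catch fire, 1 burn out
  TFTTTT
  F..TTT
  T.TTTT
  TTTTTT
  TTTTTT
  TTT.TT
Step 2: 3 trees catch fire, 2 burn out
  F.FTTT
  ...TTT
  F.TTTT
  TTTTTT
  TTTTTT
  TTT.TT
Step 3: 2 trees catch fire, 3 burn out
  ...FTT
  ...TTT
  ..TTTT
  FTTTTT
  TTTTTT
  TTT.TT

...FTT
...TTT
..TTTT
FTTTTT
TTTTTT
TTT.TT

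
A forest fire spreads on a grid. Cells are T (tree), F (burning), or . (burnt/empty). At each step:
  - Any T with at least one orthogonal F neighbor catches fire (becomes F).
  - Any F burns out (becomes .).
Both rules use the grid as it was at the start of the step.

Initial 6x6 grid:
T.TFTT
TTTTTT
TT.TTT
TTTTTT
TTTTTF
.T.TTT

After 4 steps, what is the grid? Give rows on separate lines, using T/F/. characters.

Step 1: 6 trees catch fire, 2 burn out
  T.F.FT
  TTTFTT
  TT.TTT
  TTTTTF
  TTTTF.
  .T.TTF
Step 2: 8 trees catch fire, 6 burn out
  T....F
  TTF.FT
  TT.FTF
  TTTTF.
  TTTF..
  .T.TF.
Step 3: 6 trees catch fire, 8 burn out
  T.....
  TF...F
  TT..F.
  TTTF..
  TTF...
  .T.F..
Step 4: 4 trees catch fire, 6 burn out
  T.....
  F.....
  TF....
  TTF...
  TF....
  .T....

T.....
F.....
TF....
TTF...
TF....
.T....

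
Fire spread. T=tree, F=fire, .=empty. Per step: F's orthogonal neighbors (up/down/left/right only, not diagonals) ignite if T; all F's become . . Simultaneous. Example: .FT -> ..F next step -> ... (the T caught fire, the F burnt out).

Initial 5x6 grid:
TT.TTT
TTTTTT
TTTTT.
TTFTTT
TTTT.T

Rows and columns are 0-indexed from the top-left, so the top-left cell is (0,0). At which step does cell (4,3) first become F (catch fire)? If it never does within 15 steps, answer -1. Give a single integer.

Step 1: cell (4,3)='T' (+4 fires, +1 burnt)
Step 2: cell (4,3)='F' (+7 fires, +4 burnt)
  -> target ignites at step 2
Step 3: cell (4,3)='.' (+6 fires, +7 burnt)
Step 4: cell (4,3)='.' (+5 fires, +6 burnt)
Step 5: cell (4,3)='.' (+3 fires, +5 burnt)
Step 6: cell (4,3)='.' (+1 fires, +3 burnt)
Step 7: cell (4,3)='.' (+0 fires, +1 burnt)
  fire out at step 7

2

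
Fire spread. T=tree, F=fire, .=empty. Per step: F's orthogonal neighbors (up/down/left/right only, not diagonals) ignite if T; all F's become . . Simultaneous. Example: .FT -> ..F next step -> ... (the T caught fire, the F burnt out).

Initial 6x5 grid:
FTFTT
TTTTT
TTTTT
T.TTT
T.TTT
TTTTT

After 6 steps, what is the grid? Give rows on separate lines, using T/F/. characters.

Step 1: 4 trees catch fire, 2 burn out
  .F.FT
  FTFTT
  TTTTT
  T.TTT
  T.TTT
  TTTTT
Step 2: 5 trees catch fire, 4 burn out
  ....F
  .F.FT
  FTFTT
  T.TTT
  T.TTT
  TTTTT
Step 3: 5 trees catch fire, 5 burn out
  .....
  ....F
  .F.FT
  F.FTT
  T.TTT
  TTTTT
Step 4: 4 trees catch fire, 5 burn out
  .....
  .....
  ....F
  ...FT
  F.FTT
  TTTTT
Step 5: 4 trees catch fire, 4 burn out
  .....
  .....
  .....
  ....F
  ...FT
  FTFTT
Step 6: 3 trees catch fire, 4 burn out
  .....
  .....
  .....
  .....
  ....F
  .F.FT

.....
.....
.....
.....
....F
.F.FT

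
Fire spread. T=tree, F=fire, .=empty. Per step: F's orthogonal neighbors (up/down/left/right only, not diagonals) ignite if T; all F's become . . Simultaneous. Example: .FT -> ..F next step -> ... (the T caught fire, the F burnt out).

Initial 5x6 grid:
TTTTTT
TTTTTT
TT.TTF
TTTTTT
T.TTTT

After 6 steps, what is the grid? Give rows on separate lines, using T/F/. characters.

Step 1: 3 trees catch fire, 1 burn out
  TTTTTT
  TTTTTF
  TT.TF.
  TTTTTF
  T.TTTT
Step 2: 5 trees catch fire, 3 burn out
  TTTTTF
  TTTTF.
  TT.F..
  TTTTF.
  T.TTTF
Step 3: 4 trees catch fire, 5 burn out
  TTTTF.
  TTTF..
  TT....
  TTTF..
  T.TTF.
Step 4: 4 trees catch fire, 4 burn out
  TTTF..
  TTF...
  TT....
  TTF...
  T.TF..
Step 5: 4 trees catch fire, 4 burn out
  TTF...
  TF....
  TT....
  TF....
  T.F...
Step 6: 4 trees catch fire, 4 burn out
  TF....
  F.....
  TF....
  F.....
  T.....

TF....
F.....
TF....
F.....
T.....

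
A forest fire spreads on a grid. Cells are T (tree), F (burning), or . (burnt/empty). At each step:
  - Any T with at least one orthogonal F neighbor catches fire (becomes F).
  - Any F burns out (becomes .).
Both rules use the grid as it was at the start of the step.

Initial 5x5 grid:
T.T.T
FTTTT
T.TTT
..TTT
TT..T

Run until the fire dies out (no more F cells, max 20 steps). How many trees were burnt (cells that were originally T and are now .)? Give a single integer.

Step 1: +3 fires, +1 burnt (F count now 3)
Step 2: +1 fires, +3 burnt (F count now 1)
Step 3: +3 fires, +1 burnt (F count now 3)
Step 4: +3 fires, +3 burnt (F count now 3)
Step 5: +3 fires, +3 burnt (F count now 3)
Step 6: +1 fires, +3 burnt (F count now 1)
Step 7: +1 fires, +1 burnt (F count now 1)
Step 8: +0 fires, +1 burnt (F count now 0)
Fire out after step 8
Initially T: 17, now '.': 23
Total burnt (originally-T cells now '.'): 15

Answer: 15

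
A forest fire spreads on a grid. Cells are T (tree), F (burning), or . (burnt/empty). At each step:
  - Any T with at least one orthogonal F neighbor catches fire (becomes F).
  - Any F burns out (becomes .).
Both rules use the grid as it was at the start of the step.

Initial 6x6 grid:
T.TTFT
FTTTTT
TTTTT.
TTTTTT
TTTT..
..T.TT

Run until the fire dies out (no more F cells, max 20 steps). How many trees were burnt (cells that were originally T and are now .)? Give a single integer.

Answer: 25

Derivation:
Step 1: +6 fires, +2 burnt (F count now 6)
Step 2: +7 fires, +6 burnt (F count now 7)
Step 3: +5 fires, +7 burnt (F count now 5)
Step 4: +4 fires, +5 burnt (F count now 4)
Step 5: +2 fires, +4 burnt (F count now 2)
Step 6: +1 fires, +2 burnt (F count now 1)
Step 7: +0 fires, +1 burnt (F count now 0)
Fire out after step 7
Initially T: 27, now '.': 34
Total burnt (originally-T cells now '.'): 25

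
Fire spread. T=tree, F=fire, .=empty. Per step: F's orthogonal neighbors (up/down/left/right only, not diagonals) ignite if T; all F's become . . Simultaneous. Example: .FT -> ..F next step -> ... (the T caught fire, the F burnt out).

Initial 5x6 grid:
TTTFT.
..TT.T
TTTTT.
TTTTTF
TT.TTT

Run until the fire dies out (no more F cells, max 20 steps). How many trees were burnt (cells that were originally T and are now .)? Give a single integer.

Step 1: +5 fires, +2 burnt (F count now 5)
Step 2: +6 fires, +5 burnt (F count now 6)
Step 3: +4 fires, +6 burnt (F count now 4)
Step 4: +2 fires, +4 burnt (F count now 2)
Step 5: +3 fires, +2 burnt (F count now 3)
Step 6: +1 fires, +3 burnt (F count now 1)
Step 7: +0 fires, +1 burnt (F count now 0)
Fire out after step 7
Initially T: 22, now '.': 29
Total burnt (originally-T cells now '.'): 21

Answer: 21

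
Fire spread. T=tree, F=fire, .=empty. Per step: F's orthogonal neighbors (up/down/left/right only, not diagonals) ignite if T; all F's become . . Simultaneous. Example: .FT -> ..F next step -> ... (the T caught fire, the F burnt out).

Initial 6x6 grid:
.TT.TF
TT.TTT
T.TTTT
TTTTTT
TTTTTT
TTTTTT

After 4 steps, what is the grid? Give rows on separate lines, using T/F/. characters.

Step 1: 2 trees catch fire, 1 burn out
  .TT.F.
  TT.TTF
  T.TTTT
  TTTTTT
  TTTTTT
  TTTTTT
Step 2: 2 trees catch fire, 2 burn out
  .TT...
  TT.TF.
  T.TTTF
  TTTTTT
  TTTTTT
  TTTTTT
Step 3: 3 trees catch fire, 2 burn out
  .TT...
  TT.F..
  T.TTF.
  TTTTTF
  TTTTTT
  TTTTTT
Step 4: 3 trees catch fire, 3 burn out
  .TT...
  TT....
  T.TF..
  TTTTF.
  TTTTTF
  TTTTTT

.TT...
TT....
T.TF..
TTTTF.
TTTTTF
TTTTTT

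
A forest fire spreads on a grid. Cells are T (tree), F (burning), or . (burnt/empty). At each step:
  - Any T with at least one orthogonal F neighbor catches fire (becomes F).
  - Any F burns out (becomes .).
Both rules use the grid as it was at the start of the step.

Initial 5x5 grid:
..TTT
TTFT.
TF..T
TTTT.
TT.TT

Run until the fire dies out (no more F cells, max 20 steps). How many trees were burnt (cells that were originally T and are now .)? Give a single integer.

Step 1: +5 fires, +2 burnt (F count now 5)
Step 2: +5 fires, +5 burnt (F count now 5)
Step 3: +3 fires, +5 burnt (F count now 3)
Step 4: +1 fires, +3 burnt (F count now 1)
Step 5: +1 fires, +1 burnt (F count now 1)
Step 6: +0 fires, +1 burnt (F count now 0)
Fire out after step 6
Initially T: 16, now '.': 24
Total burnt (originally-T cells now '.'): 15

Answer: 15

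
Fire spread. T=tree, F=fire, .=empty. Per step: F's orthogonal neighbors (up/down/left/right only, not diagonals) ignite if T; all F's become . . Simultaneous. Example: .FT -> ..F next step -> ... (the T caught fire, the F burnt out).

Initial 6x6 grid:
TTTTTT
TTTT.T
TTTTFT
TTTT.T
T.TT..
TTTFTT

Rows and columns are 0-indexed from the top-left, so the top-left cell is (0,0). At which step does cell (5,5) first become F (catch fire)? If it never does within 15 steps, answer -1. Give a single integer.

Step 1: cell (5,5)='T' (+5 fires, +2 burnt)
Step 2: cell (5,5)='F' (+8 fires, +5 burnt)
  -> target ignites at step 2
Step 3: cell (5,5)='.' (+6 fires, +8 burnt)
Step 4: cell (5,5)='.' (+6 fires, +6 burnt)
Step 5: cell (5,5)='.' (+3 fires, +6 burnt)
Step 6: cell (5,5)='.' (+1 fires, +3 burnt)
Step 7: cell (5,5)='.' (+0 fires, +1 burnt)
  fire out at step 7

2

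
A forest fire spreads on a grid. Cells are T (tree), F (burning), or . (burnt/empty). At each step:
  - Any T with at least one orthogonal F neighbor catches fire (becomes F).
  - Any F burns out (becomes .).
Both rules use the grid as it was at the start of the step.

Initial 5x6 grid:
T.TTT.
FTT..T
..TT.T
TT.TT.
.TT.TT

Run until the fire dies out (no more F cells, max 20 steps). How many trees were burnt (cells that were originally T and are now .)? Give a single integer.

Answer: 12

Derivation:
Step 1: +2 fires, +1 burnt (F count now 2)
Step 2: +1 fires, +2 burnt (F count now 1)
Step 3: +2 fires, +1 burnt (F count now 2)
Step 4: +2 fires, +2 burnt (F count now 2)
Step 5: +2 fires, +2 burnt (F count now 2)
Step 6: +1 fires, +2 burnt (F count now 1)
Step 7: +1 fires, +1 burnt (F count now 1)
Step 8: +1 fires, +1 burnt (F count now 1)
Step 9: +0 fires, +1 burnt (F count now 0)
Fire out after step 9
Initially T: 18, now '.': 24
Total burnt (originally-T cells now '.'): 12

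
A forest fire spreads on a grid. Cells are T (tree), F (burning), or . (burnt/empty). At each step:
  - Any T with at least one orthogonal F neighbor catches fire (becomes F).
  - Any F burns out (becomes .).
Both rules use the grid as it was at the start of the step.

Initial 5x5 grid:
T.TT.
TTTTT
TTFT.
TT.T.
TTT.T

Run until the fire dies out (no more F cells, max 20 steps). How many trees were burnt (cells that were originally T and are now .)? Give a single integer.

Answer: 17

Derivation:
Step 1: +3 fires, +1 burnt (F count now 3)
Step 2: +6 fires, +3 burnt (F count now 6)
Step 3: +5 fires, +6 burnt (F count now 5)
Step 4: +3 fires, +5 burnt (F count now 3)
Step 5: +0 fires, +3 burnt (F count now 0)
Fire out after step 5
Initially T: 18, now '.': 24
Total burnt (originally-T cells now '.'): 17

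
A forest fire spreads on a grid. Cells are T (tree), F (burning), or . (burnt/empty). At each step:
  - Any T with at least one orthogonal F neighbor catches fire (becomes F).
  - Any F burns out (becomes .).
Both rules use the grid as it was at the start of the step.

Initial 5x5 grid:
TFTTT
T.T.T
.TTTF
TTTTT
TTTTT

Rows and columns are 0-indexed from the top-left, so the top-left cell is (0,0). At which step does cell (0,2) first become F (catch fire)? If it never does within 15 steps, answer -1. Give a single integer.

Step 1: cell (0,2)='F' (+5 fires, +2 burnt)
  -> target ignites at step 1
Step 2: cell (0,2)='.' (+7 fires, +5 burnt)
Step 3: cell (0,2)='.' (+3 fires, +7 burnt)
Step 4: cell (0,2)='.' (+2 fires, +3 burnt)
Step 5: cell (0,2)='.' (+2 fires, +2 burnt)
Step 6: cell (0,2)='.' (+1 fires, +2 burnt)
Step 7: cell (0,2)='.' (+0 fires, +1 burnt)
  fire out at step 7

1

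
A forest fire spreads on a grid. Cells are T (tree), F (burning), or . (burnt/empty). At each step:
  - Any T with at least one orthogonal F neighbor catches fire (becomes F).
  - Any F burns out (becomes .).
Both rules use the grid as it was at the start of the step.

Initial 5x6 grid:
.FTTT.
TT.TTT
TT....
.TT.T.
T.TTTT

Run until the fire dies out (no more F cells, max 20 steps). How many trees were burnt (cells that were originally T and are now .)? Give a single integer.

Answer: 17

Derivation:
Step 1: +2 fires, +1 burnt (F count now 2)
Step 2: +3 fires, +2 burnt (F count now 3)
Step 3: +4 fires, +3 burnt (F count now 4)
Step 4: +2 fires, +4 burnt (F count now 2)
Step 5: +2 fires, +2 burnt (F count now 2)
Step 6: +1 fires, +2 burnt (F count now 1)
Step 7: +1 fires, +1 burnt (F count now 1)
Step 8: +2 fires, +1 burnt (F count now 2)
Step 9: +0 fires, +2 burnt (F count now 0)
Fire out after step 9
Initially T: 18, now '.': 29
Total burnt (originally-T cells now '.'): 17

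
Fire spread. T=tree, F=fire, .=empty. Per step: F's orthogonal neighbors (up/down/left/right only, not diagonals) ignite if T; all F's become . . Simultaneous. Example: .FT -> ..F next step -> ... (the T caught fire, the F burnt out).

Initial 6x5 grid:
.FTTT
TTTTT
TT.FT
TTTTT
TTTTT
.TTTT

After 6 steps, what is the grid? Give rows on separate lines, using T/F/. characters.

Step 1: 5 trees catch fire, 2 burn out
  ..FTT
  TFTFT
  TT..F
  TTTFT
  TTTTT
  .TTTT
Step 2: 8 trees catch fire, 5 burn out
  ...FT
  F.F.F
  TF...
  TTF.F
  TTTFT
  .TTTT
Step 3: 6 trees catch fire, 8 burn out
  ....F
  .....
  F....
  TF...
  TTF.F
  .TTFT
Step 4: 4 trees catch fire, 6 burn out
  .....
  .....
  .....
  F....
  TF...
  .TF.F
Step 5: 2 trees catch fire, 4 burn out
  .....
  .....
  .....
  .....
  F....
  .F...
Step 6: 0 trees catch fire, 2 burn out
  .....
  .....
  .....
  .....
  .....
  .....

.....
.....
.....
.....
.....
.....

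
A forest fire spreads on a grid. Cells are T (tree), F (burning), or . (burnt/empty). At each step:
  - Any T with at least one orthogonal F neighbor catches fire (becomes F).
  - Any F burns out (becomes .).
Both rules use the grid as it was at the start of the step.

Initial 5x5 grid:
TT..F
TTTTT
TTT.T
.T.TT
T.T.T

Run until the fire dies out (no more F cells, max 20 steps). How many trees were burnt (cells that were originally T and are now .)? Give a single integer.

Step 1: +1 fires, +1 burnt (F count now 1)
Step 2: +2 fires, +1 burnt (F count now 2)
Step 3: +2 fires, +2 burnt (F count now 2)
Step 4: +4 fires, +2 burnt (F count now 4)
Step 5: +3 fires, +4 burnt (F count now 3)
Step 6: +3 fires, +3 burnt (F count now 3)
Step 7: +0 fires, +3 burnt (F count now 0)
Fire out after step 7
Initially T: 17, now '.': 23
Total burnt (originally-T cells now '.'): 15

Answer: 15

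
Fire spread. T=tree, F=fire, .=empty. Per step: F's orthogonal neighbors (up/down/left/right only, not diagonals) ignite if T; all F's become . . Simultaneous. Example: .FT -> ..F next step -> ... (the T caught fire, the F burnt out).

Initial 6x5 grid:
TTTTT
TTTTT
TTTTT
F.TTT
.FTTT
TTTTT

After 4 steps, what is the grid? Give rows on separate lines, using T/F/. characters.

Step 1: 3 trees catch fire, 2 burn out
  TTTTT
  TTTTT
  FTTTT
  ..TTT
  ..FTT
  TFTTT
Step 2: 6 trees catch fire, 3 burn out
  TTTTT
  FTTTT
  .FTTT
  ..FTT
  ...FT
  F.FTT
Step 3: 6 trees catch fire, 6 burn out
  FTTTT
  .FTTT
  ..FTT
  ...FT
  ....F
  ...FT
Step 4: 5 trees catch fire, 6 burn out
  .FTTT
  ..FTT
  ...FT
  ....F
  .....
  ....F

.FTTT
..FTT
...FT
....F
.....
....F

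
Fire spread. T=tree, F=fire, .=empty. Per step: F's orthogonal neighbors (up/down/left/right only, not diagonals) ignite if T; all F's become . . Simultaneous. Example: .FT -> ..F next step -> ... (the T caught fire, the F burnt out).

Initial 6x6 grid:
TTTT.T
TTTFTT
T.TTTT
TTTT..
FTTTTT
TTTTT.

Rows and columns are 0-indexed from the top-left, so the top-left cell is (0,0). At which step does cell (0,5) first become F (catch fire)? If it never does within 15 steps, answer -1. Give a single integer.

Step 1: cell (0,5)='T' (+7 fires, +2 burnt)
Step 2: cell (0,5)='T' (+10 fires, +7 burnt)
Step 3: cell (0,5)='F' (+7 fires, +10 burnt)
  -> target ignites at step 3
Step 4: cell (0,5)='.' (+3 fires, +7 burnt)
Step 5: cell (0,5)='.' (+2 fires, +3 burnt)
Step 6: cell (0,5)='.' (+0 fires, +2 burnt)
  fire out at step 6

3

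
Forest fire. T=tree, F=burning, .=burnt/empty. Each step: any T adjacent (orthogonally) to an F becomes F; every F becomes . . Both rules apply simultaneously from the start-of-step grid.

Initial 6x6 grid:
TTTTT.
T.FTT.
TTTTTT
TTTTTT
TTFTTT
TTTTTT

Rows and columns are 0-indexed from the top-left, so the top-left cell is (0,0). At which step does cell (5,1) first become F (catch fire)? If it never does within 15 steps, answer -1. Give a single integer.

Step 1: cell (5,1)='T' (+7 fires, +2 burnt)
Step 2: cell (5,1)='F' (+11 fires, +7 burnt)
  -> target ignites at step 2
Step 3: cell (5,1)='.' (+9 fires, +11 burnt)
Step 4: cell (5,1)='.' (+4 fires, +9 burnt)
Step 5: cell (5,1)='.' (+0 fires, +4 burnt)
  fire out at step 5

2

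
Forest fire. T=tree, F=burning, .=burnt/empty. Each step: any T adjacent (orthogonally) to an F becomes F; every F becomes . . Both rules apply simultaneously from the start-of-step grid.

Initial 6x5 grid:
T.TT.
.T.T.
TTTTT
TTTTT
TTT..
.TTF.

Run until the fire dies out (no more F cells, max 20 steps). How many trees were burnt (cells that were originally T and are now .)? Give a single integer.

Step 1: +1 fires, +1 burnt (F count now 1)
Step 2: +2 fires, +1 burnt (F count now 2)
Step 3: +2 fires, +2 burnt (F count now 2)
Step 4: +4 fires, +2 burnt (F count now 4)
Step 5: +4 fires, +4 burnt (F count now 4)
Step 6: +4 fires, +4 burnt (F count now 4)
Step 7: +1 fires, +4 burnt (F count now 1)
Step 8: +1 fires, +1 burnt (F count now 1)
Step 9: +0 fires, +1 burnt (F count now 0)
Fire out after step 9
Initially T: 20, now '.': 29
Total burnt (originally-T cells now '.'): 19

Answer: 19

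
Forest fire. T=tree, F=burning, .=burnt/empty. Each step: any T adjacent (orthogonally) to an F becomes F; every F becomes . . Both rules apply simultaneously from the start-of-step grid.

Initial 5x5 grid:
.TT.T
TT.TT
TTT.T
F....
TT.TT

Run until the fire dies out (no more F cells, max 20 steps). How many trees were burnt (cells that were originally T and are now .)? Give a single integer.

Answer: 9

Derivation:
Step 1: +2 fires, +1 burnt (F count now 2)
Step 2: +3 fires, +2 burnt (F count now 3)
Step 3: +2 fires, +3 burnt (F count now 2)
Step 4: +1 fires, +2 burnt (F count now 1)
Step 5: +1 fires, +1 burnt (F count now 1)
Step 6: +0 fires, +1 burnt (F count now 0)
Fire out after step 6
Initially T: 15, now '.': 19
Total burnt (originally-T cells now '.'): 9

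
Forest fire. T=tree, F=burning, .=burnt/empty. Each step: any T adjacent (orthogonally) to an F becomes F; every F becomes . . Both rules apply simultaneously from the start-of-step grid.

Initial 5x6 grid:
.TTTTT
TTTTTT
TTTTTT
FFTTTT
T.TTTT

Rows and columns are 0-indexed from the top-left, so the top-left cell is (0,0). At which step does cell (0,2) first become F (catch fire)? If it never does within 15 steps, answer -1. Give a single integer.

Step 1: cell (0,2)='T' (+4 fires, +2 burnt)
Step 2: cell (0,2)='T' (+5 fires, +4 burnt)
Step 3: cell (0,2)='T' (+5 fires, +5 burnt)
Step 4: cell (0,2)='F' (+5 fires, +5 burnt)
  -> target ignites at step 4
Step 5: cell (0,2)='.' (+4 fires, +5 burnt)
Step 6: cell (0,2)='.' (+2 fires, +4 burnt)
Step 7: cell (0,2)='.' (+1 fires, +2 burnt)
Step 8: cell (0,2)='.' (+0 fires, +1 burnt)
  fire out at step 8

4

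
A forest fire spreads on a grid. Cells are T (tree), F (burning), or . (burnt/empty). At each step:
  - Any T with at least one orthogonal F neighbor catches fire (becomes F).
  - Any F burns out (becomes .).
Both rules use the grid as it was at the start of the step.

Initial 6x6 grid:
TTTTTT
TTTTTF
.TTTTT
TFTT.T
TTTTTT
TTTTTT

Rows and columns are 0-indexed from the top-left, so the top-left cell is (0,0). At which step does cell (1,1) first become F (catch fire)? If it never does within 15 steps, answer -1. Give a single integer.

Step 1: cell (1,1)='T' (+7 fires, +2 burnt)
Step 2: cell (1,1)='F' (+10 fires, +7 burnt)
  -> target ignites at step 2
Step 3: cell (1,1)='.' (+9 fires, +10 burnt)
Step 4: cell (1,1)='.' (+5 fires, +9 burnt)
Step 5: cell (1,1)='.' (+1 fires, +5 burnt)
Step 6: cell (1,1)='.' (+0 fires, +1 burnt)
  fire out at step 6

2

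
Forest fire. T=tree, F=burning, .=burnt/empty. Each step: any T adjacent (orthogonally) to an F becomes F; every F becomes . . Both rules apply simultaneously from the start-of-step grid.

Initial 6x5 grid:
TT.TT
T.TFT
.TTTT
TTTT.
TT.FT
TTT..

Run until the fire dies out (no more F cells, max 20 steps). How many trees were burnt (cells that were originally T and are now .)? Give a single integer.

Step 1: +6 fires, +2 burnt (F count now 6)
Step 2: +4 fires, +6 burnt (F count now 4)
Step 3: +2 fires, +4 burnt (F count now 2)
Step 4: +2 fires, +2 burnt (F count now 2)
Step 5: +2 fires, +2 burnt (F count now 2)
Step 6: +2 fires, +2 burnt (F count now 2)
Step 7: +0 fires, +2 burnt (F count now 0)
Fire out after step 7
Initially T: 21, now '.': 27
Total burnt (originally-T cells now '.'): 18

Answer: 18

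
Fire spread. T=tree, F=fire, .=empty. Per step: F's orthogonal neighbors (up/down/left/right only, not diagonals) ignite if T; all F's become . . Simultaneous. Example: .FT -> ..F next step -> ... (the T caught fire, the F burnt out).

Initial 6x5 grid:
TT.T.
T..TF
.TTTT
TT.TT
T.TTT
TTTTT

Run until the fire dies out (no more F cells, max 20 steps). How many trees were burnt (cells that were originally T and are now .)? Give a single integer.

Answer: 19

Derivation:
Step 1: +2 fires, +1 burnt (F count now 2)
Step 2: +3 fires, +2 burnt (F count now 3)
Step 3: +3 fires, +3 burnt (F count now 3)
Step 4: +3 fires, +3 burnt (F count now 3)
Step 5: +3 fires, +3 burnt (F count now 3)
Step 6: +2 fires, +3 burnt (F count now 2)
Step 7: +2 fires, +2 burnt (F count now 2)
Step 8: +1 fires, +2 burnt (F count now 1)
Step 9: +0 fires, +1 burnt (F count now 0)
Fire out after step 9
Initially T: 22, now '.': 27
Total burnt (originally-T cells now '.'): 19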